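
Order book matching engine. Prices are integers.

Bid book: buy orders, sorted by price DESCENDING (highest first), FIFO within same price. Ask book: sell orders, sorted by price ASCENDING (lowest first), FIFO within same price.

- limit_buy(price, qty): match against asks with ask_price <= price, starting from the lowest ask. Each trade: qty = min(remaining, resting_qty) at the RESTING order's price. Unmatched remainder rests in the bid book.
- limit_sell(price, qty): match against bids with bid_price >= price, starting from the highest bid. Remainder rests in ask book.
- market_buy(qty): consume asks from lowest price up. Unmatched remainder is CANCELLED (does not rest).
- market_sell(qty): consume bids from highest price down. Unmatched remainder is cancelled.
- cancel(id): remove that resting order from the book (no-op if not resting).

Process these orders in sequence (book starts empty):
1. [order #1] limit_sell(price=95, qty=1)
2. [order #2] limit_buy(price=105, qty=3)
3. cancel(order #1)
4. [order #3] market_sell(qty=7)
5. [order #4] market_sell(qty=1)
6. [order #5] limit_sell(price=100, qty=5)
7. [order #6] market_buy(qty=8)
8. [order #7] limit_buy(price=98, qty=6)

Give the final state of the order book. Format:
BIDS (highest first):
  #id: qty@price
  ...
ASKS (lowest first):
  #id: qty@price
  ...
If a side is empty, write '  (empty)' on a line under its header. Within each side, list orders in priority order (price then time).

After op 1 [order #1] limit_sell(price=95, qty=1): fills=none; bids=[-] asks=[#1:1@95]
After op 2 [order #2] limit_buy(price=105, qty=3): fills=#2x#1:1@95; bids=[#2:2@105] asks=[-]
After op 3 cancel(order #1): fills=none; bids=[#2:2@105] asks=[-]
After op 4 [order #3] market_sell(qty=7): fills=#2x#3:2@105; bids=[-] asks=[-]
After op 5 [order #4] market_sell(qty=1): fills=none; bids=[-] asks=[-]
After op 6 [order #5] limit_sell(price=100, qty=5): fills=none; bids=[-] asks=[#5:5@100]
After op 7 [order #6] market_buy(qty=8): fills=#6x#5:5@100; bids=[-] asks=[-]
After op 8 [order #7] limit_buy(price=98, qty=6): fills=none; bids=[#7:6@98] asks=[-]

Answer: BIDS (highest first):
  #7: 6@98
ASKS (lowest first):
  (empty)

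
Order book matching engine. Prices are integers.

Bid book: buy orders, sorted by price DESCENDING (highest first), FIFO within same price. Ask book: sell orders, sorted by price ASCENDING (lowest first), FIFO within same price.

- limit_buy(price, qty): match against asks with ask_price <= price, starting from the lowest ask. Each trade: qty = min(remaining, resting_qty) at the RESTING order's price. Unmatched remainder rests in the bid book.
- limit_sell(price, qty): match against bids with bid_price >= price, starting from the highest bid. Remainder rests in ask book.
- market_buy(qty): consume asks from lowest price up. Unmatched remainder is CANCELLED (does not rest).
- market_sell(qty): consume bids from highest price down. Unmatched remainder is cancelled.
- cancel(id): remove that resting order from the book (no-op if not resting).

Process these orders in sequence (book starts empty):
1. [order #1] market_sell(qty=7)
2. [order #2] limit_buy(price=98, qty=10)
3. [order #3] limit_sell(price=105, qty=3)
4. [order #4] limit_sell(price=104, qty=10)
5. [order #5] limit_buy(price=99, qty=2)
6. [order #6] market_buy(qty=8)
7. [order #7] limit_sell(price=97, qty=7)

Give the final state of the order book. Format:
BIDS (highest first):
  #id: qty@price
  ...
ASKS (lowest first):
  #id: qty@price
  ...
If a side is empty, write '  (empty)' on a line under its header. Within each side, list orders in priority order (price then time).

After op 1 [order #1] market_sell(qty=7): fills=none; bids=[-] asks=[-]
After op 2 [order #2] limit_buy(price=98, qty=10): fills=none; bids=[#2:10@98] asks=[-]
After op 3 [order #3] limit_sell(price=105, qty=3): fills=none; bids=[#2:10@98] asks=[#3:3@105]
After op 4 [order #4] limit_sell(price=104, qty=10): fills=none; bids=[#2:10@98] asks=[#4:10@104 #3:3@105]
After op 5 [order #5] limit_buy(price=99, qty=2): fills=none; bids=[#5:2@99 #2:10@98] asks=[#4:10@104 #3:3@105]
After op 6 [order #6] market_buy(qty=8): fills=#6x#4:8@104; bids=[#5:2@99 #2:10@98] asks=[#4:2@104 #3:3@105]
After op 7 [order #7] limit_sell(price=97, qty=7): fills=#5x#7:2@99 #2x#7:5@98; bids=[#2:5@98] asks=[#4:2@104 #3:3@105]

Answer: BIDS (highest first):
  #2: 5@98
ASKS (lowest first):
  #4: 2@104
  #3: 3@105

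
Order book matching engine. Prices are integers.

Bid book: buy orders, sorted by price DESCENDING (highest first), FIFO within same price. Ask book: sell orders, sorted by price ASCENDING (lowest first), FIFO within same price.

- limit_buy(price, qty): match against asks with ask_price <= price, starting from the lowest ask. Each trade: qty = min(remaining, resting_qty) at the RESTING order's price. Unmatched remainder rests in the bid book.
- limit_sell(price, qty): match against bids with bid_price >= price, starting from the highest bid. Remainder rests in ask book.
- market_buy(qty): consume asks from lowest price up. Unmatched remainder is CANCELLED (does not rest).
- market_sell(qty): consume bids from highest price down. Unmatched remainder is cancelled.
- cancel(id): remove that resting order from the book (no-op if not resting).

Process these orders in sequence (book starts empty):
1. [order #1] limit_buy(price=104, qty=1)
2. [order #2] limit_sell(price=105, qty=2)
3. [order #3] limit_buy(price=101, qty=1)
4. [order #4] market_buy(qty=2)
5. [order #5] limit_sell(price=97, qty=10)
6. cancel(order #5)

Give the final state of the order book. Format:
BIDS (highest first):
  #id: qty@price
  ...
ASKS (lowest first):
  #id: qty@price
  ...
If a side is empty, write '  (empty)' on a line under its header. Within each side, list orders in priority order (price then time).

After op 1 [order #1] limit_buy(price=104, qty=1): fills=none; bids=[#1:1@104] asks=[-]
After op 2 [order #2] limit_sell(price=105, qty=2): fills=none; bids=[#1:1@104] asks=[#2:2@105]
After op 3 [order #3] limit_buy(price=101, qty=1): fills=none; bids=[#1:1@104 #3:1@101] asks=[#2:2@105]
After op 4 [order #4] market_buy(qty=2): fills=#4x#2:2@105; bids=[#1:1@104 #3:1@101] asks=[-]
After op 5 [order #5] limit_sell(price=97, qty=10): fills=#1x#5:1@104 #3x#5:1@101; bids=[-] asks=[#5:8@97]
After op 6 cancel(order #5): fills=none; bids=[-] asks=[-]

Answer: BIDS (highest first):
  (empty)
ASKS (lowest first):
  (empty)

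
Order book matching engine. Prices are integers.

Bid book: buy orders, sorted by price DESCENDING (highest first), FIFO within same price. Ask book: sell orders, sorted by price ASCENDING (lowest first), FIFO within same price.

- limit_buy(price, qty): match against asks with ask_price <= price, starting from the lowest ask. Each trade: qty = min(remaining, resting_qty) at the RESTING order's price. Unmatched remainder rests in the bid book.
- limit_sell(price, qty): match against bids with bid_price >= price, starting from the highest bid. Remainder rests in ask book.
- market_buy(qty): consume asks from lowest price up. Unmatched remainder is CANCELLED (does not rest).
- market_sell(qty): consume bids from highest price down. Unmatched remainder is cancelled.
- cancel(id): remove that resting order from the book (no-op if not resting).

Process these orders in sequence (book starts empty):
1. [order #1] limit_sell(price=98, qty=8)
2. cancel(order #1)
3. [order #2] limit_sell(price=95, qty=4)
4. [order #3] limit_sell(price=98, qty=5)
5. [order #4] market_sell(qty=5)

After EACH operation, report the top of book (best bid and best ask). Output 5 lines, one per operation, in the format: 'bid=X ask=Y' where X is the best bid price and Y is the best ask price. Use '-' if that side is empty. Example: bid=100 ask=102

Answer: bid=- ask=98
bid=- ask=-
bid=- ask=95
bid=- ask=95
bid=- ask=95

Derivation:
After op 1 [order #1] limit_sell(price=98, qty=8): fills=none; bids=[-] asks=[#1:8@98]
After op 2 cancel(order #1): fills=none; bids=[-] asks=[-]
After op 3 [order #2] limit_sell(price=95, qty=4): fills=none; bids=[-] asks=[#2:4@95]
After op 4 [order #3] limit_sell(price=98, qty=5): fills=none; bids=[-] asks=[#2:4@95 #3:5@98]
After op 5 [order #4] market_sell(qty=5): fills=none; bids=[-] asks=[#2:4@95 #3:5@98]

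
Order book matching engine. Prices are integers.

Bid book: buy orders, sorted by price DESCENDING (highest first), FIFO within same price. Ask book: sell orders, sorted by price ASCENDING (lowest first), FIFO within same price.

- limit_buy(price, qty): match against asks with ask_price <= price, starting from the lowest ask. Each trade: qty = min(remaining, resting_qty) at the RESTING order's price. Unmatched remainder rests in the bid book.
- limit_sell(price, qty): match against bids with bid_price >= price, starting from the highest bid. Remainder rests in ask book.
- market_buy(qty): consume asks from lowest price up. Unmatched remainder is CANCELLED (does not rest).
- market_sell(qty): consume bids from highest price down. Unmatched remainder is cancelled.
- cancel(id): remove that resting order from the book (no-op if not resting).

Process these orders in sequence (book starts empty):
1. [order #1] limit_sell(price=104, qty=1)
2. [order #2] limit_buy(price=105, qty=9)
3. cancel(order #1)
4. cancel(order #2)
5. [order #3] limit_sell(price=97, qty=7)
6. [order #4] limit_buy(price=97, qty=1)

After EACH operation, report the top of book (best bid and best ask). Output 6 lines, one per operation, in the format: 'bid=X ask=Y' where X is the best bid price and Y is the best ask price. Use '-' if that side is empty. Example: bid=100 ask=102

Answer: bid=- ask=104
bid=105 ask=-
bid=105 ask=-
bid=- ask=-
bid=- ask=97
bid=- ask=97

Derivation:
After op 1 [order #1] limit_sell(price=104, qty=1): fills=none; bids=[-] asks=[#1:1@104]
After op 2 [order #2] limit_buy(price=105, qty=9): fills=#2x#1:1@104; bids=[#2:8@105] asks=[-]
After op 3 cancel(order #1): fills=none; bids=[#2:8@105] asks=[-]
After op 4 cancel(order #2): fills=none; bids=[-] asks=[-]
After op 5 [order #3] limit_sell(price=97, qty=7): fills=none; bids=[-] asks=[#3:7@97]
After op 6 [order #4] limit_buy(price=97, qty=1): fills=#4x#3:1@97; bids=[-] asks=[#3:6@97]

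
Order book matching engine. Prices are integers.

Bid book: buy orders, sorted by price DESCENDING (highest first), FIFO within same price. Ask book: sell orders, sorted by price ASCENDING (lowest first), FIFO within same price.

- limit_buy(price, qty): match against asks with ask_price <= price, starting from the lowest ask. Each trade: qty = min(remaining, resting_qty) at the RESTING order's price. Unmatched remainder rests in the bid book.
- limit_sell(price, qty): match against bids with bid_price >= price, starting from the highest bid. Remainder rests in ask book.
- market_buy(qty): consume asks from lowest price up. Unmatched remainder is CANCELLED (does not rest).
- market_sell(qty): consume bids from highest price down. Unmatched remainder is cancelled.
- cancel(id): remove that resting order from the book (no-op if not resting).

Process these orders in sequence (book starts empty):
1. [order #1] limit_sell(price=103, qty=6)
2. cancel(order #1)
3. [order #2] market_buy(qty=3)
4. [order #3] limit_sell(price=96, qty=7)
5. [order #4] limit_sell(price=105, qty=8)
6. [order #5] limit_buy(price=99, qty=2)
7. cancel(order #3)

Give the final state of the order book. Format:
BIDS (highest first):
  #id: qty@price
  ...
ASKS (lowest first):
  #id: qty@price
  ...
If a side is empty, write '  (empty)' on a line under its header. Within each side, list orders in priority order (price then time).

After op 1 [order #1] limit_sell(price=103, qty=6): fills=none; bids=[-] asks=[#1:6@103]
After op 2 cancel(order #1): fills=none; bids=[-] asks=[-]
After op 3 [order #2] market_buy(qty=3): fills=none; bids=[-] asks=[-]
After op 4 [order #3] limit_sell(price=96, qty=7): fills=none; bids=[-] asks=[#3:7@96]
After op 5 [order #4] limit_sell(price=105, qty=8): fills=none; bids=[-] asks=[#3:7@96 #4:8@105]
After op 6 [order #5] limit_buy(price=99, qty=2): fills=#5x#3:2@96; bids=[-] asks=[#3:5@96 #4:8@105]
After op 7 cancel(order #3): fills=none; bids=[-] asks=[#4:8@105]

Answer: BIDS (highest first):
  (empty)
ASKS (lowest first):
  #4: 8@105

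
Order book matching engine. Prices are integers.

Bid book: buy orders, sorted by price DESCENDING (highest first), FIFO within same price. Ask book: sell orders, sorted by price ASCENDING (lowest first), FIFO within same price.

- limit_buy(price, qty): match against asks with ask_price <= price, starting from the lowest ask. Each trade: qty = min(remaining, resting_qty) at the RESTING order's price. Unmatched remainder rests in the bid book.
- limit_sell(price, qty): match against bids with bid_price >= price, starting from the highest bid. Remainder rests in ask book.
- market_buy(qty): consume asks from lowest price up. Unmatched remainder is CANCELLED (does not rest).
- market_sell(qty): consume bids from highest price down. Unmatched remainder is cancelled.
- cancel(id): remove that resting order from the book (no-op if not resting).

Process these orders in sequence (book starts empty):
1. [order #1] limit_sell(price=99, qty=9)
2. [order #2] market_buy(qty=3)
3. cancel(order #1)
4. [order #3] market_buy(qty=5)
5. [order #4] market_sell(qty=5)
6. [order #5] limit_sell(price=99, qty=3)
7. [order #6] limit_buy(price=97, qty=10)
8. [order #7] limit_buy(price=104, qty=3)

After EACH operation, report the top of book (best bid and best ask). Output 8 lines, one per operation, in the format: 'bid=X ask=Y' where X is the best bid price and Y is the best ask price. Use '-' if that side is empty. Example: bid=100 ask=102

Answer: bid=- ask=99
bid=- ask=99
bid=- ask=-
bid=- ask=-
bid=- ask=-
bid=- ask=99
bid=97 ask=99
bid=97 ask=-

Derivation:
After op 1 [order #1] limit_sell(price=99, qty=9): fills=none; bids=[-] asks=[#1:9@99]
After op 2 [order #2] market_buy(qty=3): fills=#2x#1:3@99; bids=[-] asks=[#1:6@99]
After op 3 cancel(order #1): fills=none; bids=[-] asks=[-]
After op 4 [order #3] market_buy(qty=5): fills=none; bids=[-] asks=[-]
After op 5 [order #4] market_sell(qty=5): fills=none; bids=[-] asks=[-]
After op 6 [order #5] limit_sell(price=99, qty=3): fills=none; bids=[-] asks=[#5:3@99]
After op 7 [order #6] limit_buy(price=97, qty=10): fills=none; bids=[#6:10@97] asks=[#5:3@99]
After op 8 [order #7] limit_buy(price=104, qty=3): fills=#7x#5:3@99; bids=[#6:10@97] asks=[-]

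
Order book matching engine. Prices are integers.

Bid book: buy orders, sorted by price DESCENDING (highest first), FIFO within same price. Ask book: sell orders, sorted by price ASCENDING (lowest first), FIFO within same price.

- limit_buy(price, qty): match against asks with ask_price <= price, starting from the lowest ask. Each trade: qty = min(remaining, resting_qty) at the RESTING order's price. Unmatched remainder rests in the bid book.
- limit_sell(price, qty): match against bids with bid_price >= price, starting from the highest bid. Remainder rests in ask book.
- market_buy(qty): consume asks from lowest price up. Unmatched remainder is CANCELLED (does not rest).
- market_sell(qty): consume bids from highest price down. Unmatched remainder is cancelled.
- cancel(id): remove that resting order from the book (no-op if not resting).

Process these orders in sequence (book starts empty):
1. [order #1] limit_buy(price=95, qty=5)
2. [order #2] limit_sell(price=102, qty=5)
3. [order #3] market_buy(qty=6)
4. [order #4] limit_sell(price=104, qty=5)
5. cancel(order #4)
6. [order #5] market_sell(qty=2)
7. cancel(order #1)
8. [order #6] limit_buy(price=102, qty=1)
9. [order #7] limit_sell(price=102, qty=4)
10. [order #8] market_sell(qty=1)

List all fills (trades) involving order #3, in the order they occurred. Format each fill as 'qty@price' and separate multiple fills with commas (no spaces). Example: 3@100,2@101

After op 1 [order #1] limit_buy(price=95, qty=5): fills=none; bids=[#1:5@95] asks=[-]
After op 2 [order #2] limit_sell(price=102, qty=5): fills=none; bids=[#1:5@95] asks=[#2:5@102]
After op 3 [order #3] market_buy(qty=6): fills=#3x#2:5@102; bids=[#1:5@95] asks=[-]
After op 4 [order #4] limit_sell(price=104, qty=5): fills=none; bids=[#1:5@95] asks=[#4:5@104]
After op 5 cancel(order #4): fills=none; bids=[#1:5@95] asks=[-]
After op 6 [order #5] market_sell(qty=2): fills=#1x#5:2@95; bids=[#1:3@95] asks=[-]
After op 7 cancel(order #1): fills=none; bids=[-] asks=[-]
After op 8 [order #6] limit_buy(price=102, qty=1): fills=none; bids=[#6:1@102] asks=[-]
After op 9 [order #7] limit_sell(price=102, qty=4): fills=#6x#7:1@102; bids=[-] asks=[#7:3@102]
After op 10 [order #8] market_sell(qty=1): fills=none; bids=[-] asks=[#7:3@102]

Answer: 5@102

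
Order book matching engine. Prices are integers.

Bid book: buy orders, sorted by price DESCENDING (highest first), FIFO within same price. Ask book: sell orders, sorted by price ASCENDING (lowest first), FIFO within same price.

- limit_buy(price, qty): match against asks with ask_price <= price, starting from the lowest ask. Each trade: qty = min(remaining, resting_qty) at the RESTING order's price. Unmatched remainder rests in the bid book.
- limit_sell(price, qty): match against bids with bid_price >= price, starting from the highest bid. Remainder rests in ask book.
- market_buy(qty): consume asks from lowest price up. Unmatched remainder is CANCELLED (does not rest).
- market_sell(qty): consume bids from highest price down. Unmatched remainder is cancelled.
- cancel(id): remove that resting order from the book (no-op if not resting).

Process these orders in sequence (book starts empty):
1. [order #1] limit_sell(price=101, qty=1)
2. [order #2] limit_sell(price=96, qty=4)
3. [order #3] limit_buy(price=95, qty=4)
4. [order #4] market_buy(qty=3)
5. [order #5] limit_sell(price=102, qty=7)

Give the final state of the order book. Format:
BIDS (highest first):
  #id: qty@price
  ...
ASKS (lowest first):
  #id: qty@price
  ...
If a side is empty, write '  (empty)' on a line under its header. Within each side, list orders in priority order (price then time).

After op 1 [order #1] limit_sell(price=101, qty=1): fills=none; bids=[-] asks=[#1:1@101]
After op 2 [order #2] limit_sell(price=96, qty=4): fills=none; bids=[-] asks=[#2:4@96 #1:1@101]
After op 3 [order #3] limit_buy(price=95, qty=4): fills=none; bids=[#3:4@95] asks=[#2:4@96 #1:1@101]
After op 4 [order #4] market_buy(qty=3): fills=#4x#2:3@96; bids=[#3:4@95] asks=[#2:1@96 #1:1@101]
After op 5 [order #5] limit_sell(price=102, qty=7): fills=none; bids=[#3:4@95] asks=[#2:1@96 #1:1@101 #5:7@102]

Answer: BIDS (highest first):
  #3: 4@95
ASKS (lowest first):
  #2: 1@96
  #1: 1@101
  #5: 7@102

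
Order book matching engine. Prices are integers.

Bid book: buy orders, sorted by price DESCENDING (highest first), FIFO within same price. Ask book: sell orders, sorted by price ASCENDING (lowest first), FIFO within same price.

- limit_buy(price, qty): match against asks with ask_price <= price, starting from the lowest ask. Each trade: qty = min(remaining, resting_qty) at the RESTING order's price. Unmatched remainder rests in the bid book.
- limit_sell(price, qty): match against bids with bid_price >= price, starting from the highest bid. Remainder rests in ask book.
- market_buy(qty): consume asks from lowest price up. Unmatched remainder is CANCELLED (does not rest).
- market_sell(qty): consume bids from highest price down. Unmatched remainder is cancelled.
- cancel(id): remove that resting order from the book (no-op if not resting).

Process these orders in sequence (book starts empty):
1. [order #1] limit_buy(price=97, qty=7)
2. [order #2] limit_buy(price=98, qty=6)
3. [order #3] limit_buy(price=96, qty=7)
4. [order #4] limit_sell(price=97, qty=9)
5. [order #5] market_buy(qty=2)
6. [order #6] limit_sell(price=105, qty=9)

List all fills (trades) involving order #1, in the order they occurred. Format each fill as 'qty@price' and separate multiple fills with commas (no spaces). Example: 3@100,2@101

After op 1 [order #1] limit_buy(price=97, qty=7): fills=none; bids=[#1:7@97] asks=[-]
After op 2 [order #2] limit_buy(price=98, qty=6): fills=none; bids=[#2:6@98 #1:7@97] asks=[-]
After op 3 [order #3] limit_buy(price=96, qty=7): fills=none; bids=[#2:6@98 #1:7@97 #3:7@96] asks=[-]
After op 4 [order #4] limit_sell(price=97, qty=9): fills=#2x#4:6@98 #1x#4:3@97; bids=[#1:4@97 #3:7@96] asks=[-]
After op 5 [order #5] market_buy(qty=2): fills=none; bids=[#1:4@97 #3:7@96] asks=[-]
After op 6 [order #6] limit_sell(price=105, qty=9): fills=none; bids=[#1:4@97 #3:7@96] asks=[#6:9@105]

Answer: 3@97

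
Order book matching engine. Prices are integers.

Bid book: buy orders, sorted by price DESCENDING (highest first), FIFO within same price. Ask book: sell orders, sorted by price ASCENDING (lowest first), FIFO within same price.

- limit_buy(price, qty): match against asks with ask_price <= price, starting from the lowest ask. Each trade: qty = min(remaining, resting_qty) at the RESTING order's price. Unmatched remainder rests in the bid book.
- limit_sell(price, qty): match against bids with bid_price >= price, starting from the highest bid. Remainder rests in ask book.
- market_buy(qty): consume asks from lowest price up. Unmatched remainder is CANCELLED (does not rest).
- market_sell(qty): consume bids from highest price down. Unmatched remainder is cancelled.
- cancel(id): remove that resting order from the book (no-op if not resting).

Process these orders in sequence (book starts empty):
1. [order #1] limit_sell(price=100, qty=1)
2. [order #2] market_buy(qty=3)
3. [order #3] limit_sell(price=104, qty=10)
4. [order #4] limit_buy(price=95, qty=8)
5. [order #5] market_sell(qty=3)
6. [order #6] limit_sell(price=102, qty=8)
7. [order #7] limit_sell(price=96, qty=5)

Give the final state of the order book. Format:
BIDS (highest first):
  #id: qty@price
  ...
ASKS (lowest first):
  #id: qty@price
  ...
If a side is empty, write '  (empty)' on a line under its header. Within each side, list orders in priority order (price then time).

After op 1 [order #1] limit_sell(price=100, qty=1): fills=none; bids=[-] asks=[#1:1@100]
After op 2 [order #2] market_buy(qty=3): fills=#2x#1:1@100; bids=[-] asks=[-]
After op 3 [order #3] limit_sell(price=104, qty=10): fills=none; bids=[-] asks=[#3:10@104]
After op 4 [order #4] limit_buy(price=95, qty=8): fills=none; bids=[#4:8@95] asks=[#3:10@104]
After op 5 [order #5] market_sell(qty=3): fills=#4x#5:3@95; bids=[#4:5@95] asks=[#3:10@104]
After op 6 [order #6] limit_sell(price=102, qty=8): fills=none; bids=[#4:5@95] asks=[#6:8@102 #3:10@104]
After op 7 [order #7] limit_sell(price=96, qty=5): fills=none; bids=[#4:5@95] asks=[#7:5@96 #6:8@102 #3:10@104]

Answer: BIDS (highest first):
  #4: 5@95
ASKS (lowest first):
  #7: 5@96
  #6: 8@102
  #3: 10@104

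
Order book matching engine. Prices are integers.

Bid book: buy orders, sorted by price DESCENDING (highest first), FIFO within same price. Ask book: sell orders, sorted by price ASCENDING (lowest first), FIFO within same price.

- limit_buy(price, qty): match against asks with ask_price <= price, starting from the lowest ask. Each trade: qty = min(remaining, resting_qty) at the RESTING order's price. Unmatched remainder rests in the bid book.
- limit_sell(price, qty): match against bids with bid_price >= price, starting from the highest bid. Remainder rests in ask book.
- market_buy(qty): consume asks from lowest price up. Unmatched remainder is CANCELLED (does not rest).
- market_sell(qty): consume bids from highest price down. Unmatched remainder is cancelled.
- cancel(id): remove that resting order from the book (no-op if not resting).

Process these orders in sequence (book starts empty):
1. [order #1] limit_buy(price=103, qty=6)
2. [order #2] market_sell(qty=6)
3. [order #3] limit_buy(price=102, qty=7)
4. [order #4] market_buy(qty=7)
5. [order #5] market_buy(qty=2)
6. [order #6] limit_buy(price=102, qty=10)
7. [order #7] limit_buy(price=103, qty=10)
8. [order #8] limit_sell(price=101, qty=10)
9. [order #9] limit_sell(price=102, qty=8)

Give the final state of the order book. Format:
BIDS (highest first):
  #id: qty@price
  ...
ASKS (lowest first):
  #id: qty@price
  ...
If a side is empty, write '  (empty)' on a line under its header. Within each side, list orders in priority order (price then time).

After op 1 [order #1] limit_buy(price=103, qty=6): fills=none; bids=[#1:6@103] asks=[-]
After op 2 [order #2] market_sell(qty=6): fills=#1x#2:6@103; bids=[-] asks=[-]
After op 3 [order #3] limit_buy(price=102, qty=7): fills=none; bids=[#3:7@102] asks=[-]
After op 4 [order #4] market_buy(qty=7): fills=none; bids=[#3:7@102] asks=[-]
After op 5 [order #5] market_buy(qty=2): fills=none; bids=[#3:7@102] asks=[-]
After op 6 [order #6] limit_buy(price=102, qty=10): fills=none; bids=[#3:7@102 #6:10@102] asks=[-]
After op 7 [order #7] limit_buy(price=103, qty=10): fills=none; bids=[#7:10@103 #3:7@102 #6:10@102] asks=[-]
After op 8 [order #8] limit_sell(price=101, qty=10): fills=#7x#8:10@103; bids=[#3:7@102 #6:10@102] asks=[-]
After op 9 [order #9] limit_sell(price=102, qty=8): fills=#3x#9:7@102 #6x#9:1@102; bids=[#6:9@102] asks=[-]

Answer: BIDS (highest first):
  #6: 9@102
ASKS (lowest first):
  (empty)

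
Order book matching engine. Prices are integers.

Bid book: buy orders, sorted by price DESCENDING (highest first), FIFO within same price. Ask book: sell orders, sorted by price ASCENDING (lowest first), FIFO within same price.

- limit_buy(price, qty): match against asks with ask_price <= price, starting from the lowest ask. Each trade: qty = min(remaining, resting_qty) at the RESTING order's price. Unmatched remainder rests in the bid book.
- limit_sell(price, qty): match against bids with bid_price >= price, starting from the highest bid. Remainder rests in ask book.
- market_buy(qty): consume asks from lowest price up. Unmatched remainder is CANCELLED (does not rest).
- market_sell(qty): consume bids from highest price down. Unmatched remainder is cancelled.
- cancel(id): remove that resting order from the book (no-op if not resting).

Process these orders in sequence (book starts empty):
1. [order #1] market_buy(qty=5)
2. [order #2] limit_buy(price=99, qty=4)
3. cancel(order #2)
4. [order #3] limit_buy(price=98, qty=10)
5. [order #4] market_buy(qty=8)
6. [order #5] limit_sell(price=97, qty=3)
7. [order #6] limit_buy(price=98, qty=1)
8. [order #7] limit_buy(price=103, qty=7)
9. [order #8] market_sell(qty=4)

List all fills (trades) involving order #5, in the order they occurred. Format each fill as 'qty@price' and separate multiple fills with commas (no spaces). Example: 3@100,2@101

After op 1 [order #1] market_buy(qty=5): fills=none; bids=[-] asks=[-]
After op 2 [order #2] limit_buy(price=99, qty=4): fills=none; bids=[#2:4@99] asks=[-]
After op 3 cancel(order #2): fills=none; bids=[-] asks=[-]
After op 4 [order #3] limit_buy(price=98, qty=10): fills=none; bids=[#3:10@98] asks=[-]
After op 5 [order #4] market_buy(qty=8): fills=none; bids=[#3:10@98] asks=[-]
After op 6 [order #5] limit_sell(price=97, qty=3): fills=#3x#5:3@98; bids=[#3:7@98] asks=[-]
After op 7 [order #6] limit_buy(price=98, qty=1): fills=none; bids=[#3:7@98 #6:1@98] asks=[-]
After op 8 [order #7] limit_buy(price=103, qty=7): fills=none; bids=[#7:7@103 #3:7@98 #6:1@98] asks=[-]
After op 9 [order #8] market_sell(qty=4): fills=#7x#8:4@103; bids=[#7:3@103 #3:7@98 #6:1@98] asks=[-]

Answer: 3@98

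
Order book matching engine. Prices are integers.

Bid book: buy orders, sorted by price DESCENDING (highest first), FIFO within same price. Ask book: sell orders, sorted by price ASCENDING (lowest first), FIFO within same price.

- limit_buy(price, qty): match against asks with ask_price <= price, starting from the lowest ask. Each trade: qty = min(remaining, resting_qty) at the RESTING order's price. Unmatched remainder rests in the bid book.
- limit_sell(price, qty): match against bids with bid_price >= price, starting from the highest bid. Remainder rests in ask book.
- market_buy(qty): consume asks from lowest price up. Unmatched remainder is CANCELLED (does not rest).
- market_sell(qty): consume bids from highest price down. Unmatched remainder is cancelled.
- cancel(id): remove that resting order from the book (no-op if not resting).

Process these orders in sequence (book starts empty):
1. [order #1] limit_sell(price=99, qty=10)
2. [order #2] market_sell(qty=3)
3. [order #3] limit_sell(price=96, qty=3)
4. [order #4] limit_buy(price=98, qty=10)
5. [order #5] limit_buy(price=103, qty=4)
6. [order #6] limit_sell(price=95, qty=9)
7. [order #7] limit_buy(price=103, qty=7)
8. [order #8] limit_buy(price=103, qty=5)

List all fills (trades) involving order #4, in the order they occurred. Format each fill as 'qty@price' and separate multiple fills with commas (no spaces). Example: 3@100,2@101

Answer: 3@96,7@98

Derivation:
After op 1 [order #1] limit_sell(price=99, qty=10): fills=none; bids=[-] asks=[#1:10@99]
After op 2 [order #2] market_sell(qty=3): fills=none; bids=[-] asks=[#1:10@99]
After op 3 [order #3] limit_sell(price=96, qty=3): fills=none; bids=[-] asks=[#3:3@96 #1:10@99]
After op 4 [order #4] limit_buy(price=98, qty=10): fills=#4x#3:3@96; bids=[#4:7@98] asks=[#1:10@99]
After op 5 [order #5] limit_buy(price=103, qty=4): fills=#5x#1:4@99; bids=[#4:7@98] asks=[#1:6@99]
After op 6 [order #6] limit_sell(price=95, qty=9): fills=#4x#6:7@98; bids=[-] asks=[#6:2@95 #1:6@99]
After op 7 [order #7] limit_buy(price=103, qty=7): fills=#7x#6:2@95 #7x#1:5@99; bids=[-] asks=[#1:1@99]
After op 8 [order #8] limit_buy(price=103, qty=5): fills=#8x#1:1@99; bids=[#8:4@103] asks=[-]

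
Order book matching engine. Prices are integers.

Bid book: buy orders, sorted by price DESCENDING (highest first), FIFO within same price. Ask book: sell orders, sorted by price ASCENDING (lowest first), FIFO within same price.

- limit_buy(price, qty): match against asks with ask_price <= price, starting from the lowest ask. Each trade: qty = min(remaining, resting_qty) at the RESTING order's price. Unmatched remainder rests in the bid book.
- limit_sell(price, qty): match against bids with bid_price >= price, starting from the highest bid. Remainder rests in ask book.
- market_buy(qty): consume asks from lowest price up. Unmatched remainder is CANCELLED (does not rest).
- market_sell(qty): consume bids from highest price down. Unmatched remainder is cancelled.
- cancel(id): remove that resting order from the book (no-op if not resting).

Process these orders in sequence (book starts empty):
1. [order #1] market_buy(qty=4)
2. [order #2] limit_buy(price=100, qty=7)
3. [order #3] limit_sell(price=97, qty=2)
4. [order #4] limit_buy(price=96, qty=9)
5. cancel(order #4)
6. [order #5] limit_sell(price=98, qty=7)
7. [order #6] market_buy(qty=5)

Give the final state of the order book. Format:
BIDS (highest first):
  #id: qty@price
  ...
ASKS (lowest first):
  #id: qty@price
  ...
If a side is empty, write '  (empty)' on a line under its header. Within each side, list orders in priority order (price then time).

After op 1 [order #1] market_buy(qty=4): fills=none; bids=[-] asks=[-]
After op 2 [order #2] limit_buy(price=100, qty=7): fills=none; bids=[#2:7@100] asks=[-]
After op 3 [order #3] limit_sell(price=97, qty=2): fills=#2x#3:2@100; bids=[#2:5@100] asks=[-]
After op 4 [order #4] limit_buy(price=96, qty=9): fills=none; bids=[#2:5@100 #4:9@96] asks=[-]
After op 5 cancel(order #4): fills=none; bids=[#2:5@100] asks=[-]
After op 6 [order #5] limit_sell(price=98, qty=7): fills=#2x#5:5@100; bids=[-] asks=[#5:2@98]
After op 7 [order #6] market_buy(qty=5): fills=#6x#5:2@98; bids=[-] asks=[-]

Answer: BIDS (highest first):
  (empty)
ASKS (lowest first):
  (empty)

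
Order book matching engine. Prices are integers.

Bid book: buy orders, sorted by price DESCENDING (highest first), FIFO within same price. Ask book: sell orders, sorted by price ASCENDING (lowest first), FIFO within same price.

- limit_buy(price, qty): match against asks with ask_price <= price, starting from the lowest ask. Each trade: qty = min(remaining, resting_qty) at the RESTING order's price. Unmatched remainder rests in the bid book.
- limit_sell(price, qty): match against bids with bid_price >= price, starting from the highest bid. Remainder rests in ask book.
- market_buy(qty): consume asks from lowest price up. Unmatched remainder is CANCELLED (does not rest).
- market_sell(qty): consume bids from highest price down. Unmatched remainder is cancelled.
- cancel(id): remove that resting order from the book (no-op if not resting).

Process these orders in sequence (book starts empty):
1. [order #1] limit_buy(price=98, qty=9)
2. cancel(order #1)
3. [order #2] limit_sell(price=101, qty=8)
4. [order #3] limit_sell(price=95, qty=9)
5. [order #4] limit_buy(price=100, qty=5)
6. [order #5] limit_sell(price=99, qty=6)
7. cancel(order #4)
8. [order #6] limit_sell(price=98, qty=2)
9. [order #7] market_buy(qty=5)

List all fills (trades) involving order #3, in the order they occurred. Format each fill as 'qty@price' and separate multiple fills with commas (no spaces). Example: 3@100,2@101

Answer: 5@95,4@95

Derivation:
After op 1 [order #1] limit_buy(price=98, qty=9): fills=none; bids=[#1:9@98] asks=[-]
After op 2 cancel(order #1): fills=none; bids=[-] asks=[-]
After op 3 [order #2] limit_sell(price=101, qty=8): fills=none; bids=[-] asks=[#2:8@101]
After op 4 [order #3] limit_sell(price=95, qty=9): fills=none; bids=[-] asks=[#3:9@95 #2:8@101]
After op 5 [order #4] limit_buy(price=100, qty=5): fills=#4x#3:5@95; bids=[-] asks=[#3:4@95 #2:8@101]
After op 6 [order #5] limit_sell(price=99, qty=6): fills=none; bids=[-] asks=[#3:4@95 #5:6@99 #2:8@101]
After op 7 cancel(order #4): fills=none; bids=[-] asks=[#3:4@95 #5:6@99 #2:8@101]
After op 8 [order #6] limit_sell(price=98, qty=2): fills=none; bids=[-] asks=[#3:4@95 #6:2@98 #5:6@99 #2:8@101]
After op 9 [order #7] market_buy(qty=5): fills=#7x#3:4@95 #7x#6:1@98; bids=[-] asks=[#6:1@98 #5:6@99 #2:8@101]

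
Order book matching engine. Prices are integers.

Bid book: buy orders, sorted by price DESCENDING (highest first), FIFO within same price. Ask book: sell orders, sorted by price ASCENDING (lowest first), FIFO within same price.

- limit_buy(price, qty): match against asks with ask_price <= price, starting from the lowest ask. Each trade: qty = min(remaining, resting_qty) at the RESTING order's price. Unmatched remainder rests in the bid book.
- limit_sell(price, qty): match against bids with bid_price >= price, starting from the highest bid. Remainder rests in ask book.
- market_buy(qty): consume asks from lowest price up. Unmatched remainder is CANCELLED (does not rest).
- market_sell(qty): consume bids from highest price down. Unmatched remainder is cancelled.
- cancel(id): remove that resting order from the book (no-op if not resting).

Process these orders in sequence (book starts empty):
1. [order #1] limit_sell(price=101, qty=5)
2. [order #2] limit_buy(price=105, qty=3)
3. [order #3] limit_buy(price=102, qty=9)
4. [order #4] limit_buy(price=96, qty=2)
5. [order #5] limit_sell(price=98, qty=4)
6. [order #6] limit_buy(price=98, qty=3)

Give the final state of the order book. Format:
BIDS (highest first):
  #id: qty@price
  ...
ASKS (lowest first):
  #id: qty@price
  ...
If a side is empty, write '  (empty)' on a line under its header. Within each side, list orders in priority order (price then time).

After op 1 [order #1] limit_sell(price=101, qty=5): fills=none; bids=[-] asks=[#1:5@101]
After op 2 [order #2] limit_buy(price=105, qty=3): fills=#2x#1:3@101; bids=[-] asks=[#1:2@101]
After op 3 [order #3] limit_buy(price=102, qty=9): fills=#3x#1:2@101; bids=[#3:7@102] asks=[-]
After op 4 [order #4] limit_buy(price=96, qty=2): fills=none; bids=[#3:7@102 #4:2@96] asks=[-]
After op 5 [order #5] limit_sell(price=98, qty=4): fills=#3x#5:4@102; bids=[#3:3@102 #4:2@96] asks=[-]
After op 6 [order #6] limit_buy(price=98, qty=3): fills=none; bids=[#3:3@102 #6:3@98 #4:2@96] asks=[-]

Answer: BIDS (highest first):
  #3: 3@102
  #6: 3@98
  #4: 2@96
ASKS (lowest first):
  (empty)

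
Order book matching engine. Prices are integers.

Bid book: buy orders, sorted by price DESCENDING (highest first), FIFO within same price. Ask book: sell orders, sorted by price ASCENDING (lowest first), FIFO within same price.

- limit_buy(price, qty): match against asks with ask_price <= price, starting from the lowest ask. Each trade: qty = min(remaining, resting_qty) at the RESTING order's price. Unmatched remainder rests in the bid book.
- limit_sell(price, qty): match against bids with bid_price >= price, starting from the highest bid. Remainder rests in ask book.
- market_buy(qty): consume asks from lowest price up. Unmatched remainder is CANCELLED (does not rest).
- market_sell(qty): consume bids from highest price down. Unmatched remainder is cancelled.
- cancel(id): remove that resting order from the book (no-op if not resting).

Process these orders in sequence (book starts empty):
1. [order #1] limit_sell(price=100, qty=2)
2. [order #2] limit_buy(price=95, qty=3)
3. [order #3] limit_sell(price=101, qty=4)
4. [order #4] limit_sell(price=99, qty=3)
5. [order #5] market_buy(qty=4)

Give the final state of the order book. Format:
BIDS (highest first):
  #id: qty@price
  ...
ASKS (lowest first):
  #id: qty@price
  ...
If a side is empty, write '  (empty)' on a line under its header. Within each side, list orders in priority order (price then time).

Answer: BIDS (highest first):
  #2: 3@95
ASKS (lowest first):
  #1: 1@100
  #3: 4@101

Derivation:
After op 1 [order #1] limit_sell(price=100, qty=2): fills=none; bids=[-] asks=[#1:2@100]
After op 2 [order #2] limit_buy(price=95, qty=3): fills=none; bids=[#2:3@95] asks=[#1:2@100]
After op 3 [order #3] limit_sell(price=101, qty=4): fills=none; bids=[#2:3@95] asks=[#1:2@100 #3:4@101]
After op 4 [order #4] limit_sell(price=99, qty=3): fills=none; bids=[#2:3@95] asks=[#4:3@99 #1:2@100 #3:4@101]
After op 5 [order #5] market_buy(qty=4): fills=#5x#4:3@99 #5x#1:1@100; bids=[#2:3@95] asks=[#1:1@100 #3:4@101]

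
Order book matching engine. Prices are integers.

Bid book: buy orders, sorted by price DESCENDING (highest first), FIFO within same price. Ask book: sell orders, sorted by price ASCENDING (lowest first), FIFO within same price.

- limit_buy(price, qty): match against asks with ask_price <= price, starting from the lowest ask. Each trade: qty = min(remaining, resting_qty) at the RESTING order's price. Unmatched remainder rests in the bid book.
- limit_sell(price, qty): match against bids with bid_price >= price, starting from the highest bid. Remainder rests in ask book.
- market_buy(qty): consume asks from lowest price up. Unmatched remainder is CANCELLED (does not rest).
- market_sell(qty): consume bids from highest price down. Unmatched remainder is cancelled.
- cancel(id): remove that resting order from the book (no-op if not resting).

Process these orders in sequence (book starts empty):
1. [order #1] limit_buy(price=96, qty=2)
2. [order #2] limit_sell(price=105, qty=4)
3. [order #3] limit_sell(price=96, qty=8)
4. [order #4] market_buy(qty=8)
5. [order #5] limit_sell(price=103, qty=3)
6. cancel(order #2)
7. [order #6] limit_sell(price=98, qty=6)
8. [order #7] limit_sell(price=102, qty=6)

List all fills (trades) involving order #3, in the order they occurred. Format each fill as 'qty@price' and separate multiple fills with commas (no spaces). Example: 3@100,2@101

After op 1 [order #1] limit_buy(price=96, qty=2): fills=none; bids=[#1:2@96] asks=[-]
After op 2 [order #2] limit_sell(price=105, qty=4): fills=none; bids=[#1:2@96] asks=[#2:4@105]
After op 3 [order #3] limit_sell(price=96, qty=8): fills=#1x#3:2@96; bids=[-] asks=[#3:6@96 #2:4@105]
After op 4 [order #4] market_buy(qty=8): fills=#4x#3:6@96 #4x#2:2@105; bids=[-] asks=[#2:2@105]
After op 5 [order #5] limit_sell(price=103, qty=3): fills=none; bids=[-] asks=[#5:3@103 #2:2@105]
After op 6 cancel(order #2): fills=none; bids=[-] asks=[#5:3@103]
After op 7 [order #6] limit_sell(price=98, qty=6): fills=none; bids=[-] asks=[#6:6@98 #5:3@103]
After op 8 [order #7] limit_sell(price=102, qty=6): fills=none; bids=[-] asks=[#6:6@98 #7:6@102 #5:3@103]

Answer: 2@96,6@96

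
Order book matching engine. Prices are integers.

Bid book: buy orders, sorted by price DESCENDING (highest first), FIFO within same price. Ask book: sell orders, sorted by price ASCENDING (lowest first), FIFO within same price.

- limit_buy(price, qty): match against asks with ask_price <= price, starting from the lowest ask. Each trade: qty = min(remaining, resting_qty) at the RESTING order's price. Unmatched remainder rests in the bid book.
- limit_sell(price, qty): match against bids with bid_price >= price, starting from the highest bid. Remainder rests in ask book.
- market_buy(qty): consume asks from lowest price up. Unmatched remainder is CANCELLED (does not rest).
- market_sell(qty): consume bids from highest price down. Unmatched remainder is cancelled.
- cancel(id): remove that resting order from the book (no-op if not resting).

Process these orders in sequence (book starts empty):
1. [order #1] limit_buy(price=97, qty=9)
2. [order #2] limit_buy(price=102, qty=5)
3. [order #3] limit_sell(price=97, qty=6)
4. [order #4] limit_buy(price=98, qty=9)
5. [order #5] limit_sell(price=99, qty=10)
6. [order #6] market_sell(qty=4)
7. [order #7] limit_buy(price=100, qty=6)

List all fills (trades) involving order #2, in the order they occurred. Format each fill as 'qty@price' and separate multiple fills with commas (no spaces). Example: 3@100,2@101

Answer: 5@102

Derivation:
After op 1 [order #1] limit_buy(price=97, qty=9): fills=none; bids=[#1:9@97] asks=[-]
After op 2 [order #2] limit_buy(price=102, qty=5): fills=none; bids=[#2:5@102 #1:9@97] asks=[-]
After op 3 [order #3] limit_sell(price=97, qty=6): fills=#2x#3:5@102 #1x#3:1@97; bids=[#1:8@97] asks=[-]
After op 4 [order #4] limit_buy(price=98, qty=9): fills=none; bids=[#4:9@98 #1:8@97] asks=[-]
After op 5 [order #5] limit_sell(price=99, qty=10): fills=none; bids=[#4:9@98 #1:8@97] asks=[#5:10@99]
After op 6 [order #6] market_sell(qty=4): fills=#4x#6:4@98; bids=[#4:5@98 #1:8@97] asks=[#5:10@99]
After op 7 [order #7] limit_buy(price=100, qty=6): fills=#7x#5:6@99; bids=[#4:5@98 #1:8@97] asks=[#5:4@99]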